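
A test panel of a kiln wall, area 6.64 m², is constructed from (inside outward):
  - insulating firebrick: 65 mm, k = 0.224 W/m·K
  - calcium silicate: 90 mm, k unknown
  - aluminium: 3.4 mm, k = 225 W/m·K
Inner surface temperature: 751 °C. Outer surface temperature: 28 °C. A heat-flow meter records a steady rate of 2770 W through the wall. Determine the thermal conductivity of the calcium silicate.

Treating each layer as a thermal resistance in series:
R_insulating firebrick = L/(kA) = 0.065/(0.224×6.64) = 0.0437 K/W
R_aluminium = L/(kA) = 0.0034/(225×6.64) = 2.276×10^-6 K/W
Sum of known resistances R_other = 0.0437 K/W
Total R = ΔT/Q = 723/2770 = 0.261 K/W
R_calcium silicate = R_total − R_other = 0.2173 K/W
k = L/(R·A) = 0.09/(0.2173×6.64)

k ≈ 0.0624 W/(m·K)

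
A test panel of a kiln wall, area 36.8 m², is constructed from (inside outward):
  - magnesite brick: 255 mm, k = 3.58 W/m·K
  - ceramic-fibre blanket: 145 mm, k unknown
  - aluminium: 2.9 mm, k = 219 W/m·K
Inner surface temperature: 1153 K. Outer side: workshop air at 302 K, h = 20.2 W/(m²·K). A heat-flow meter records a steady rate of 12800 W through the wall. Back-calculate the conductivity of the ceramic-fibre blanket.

Thermal resistances in series:
R_magnesite brick = L/(kA) = 0.255/(3.58×36.8) = 0.001936 K/W
R_aluminium = L/(kA) = 0.0029/(219×36.8) = 3.598×10^-7 K/W
R_outer film = 1/(h_o·A) = 1/(20.2×36.8) = 0.001345 K/W
Sum of known resistances R_other = 0.003281 K/W
Total R = ΔT/Q = 851/12800 = 0.06648 K/W
R_ceramic-fibre blanket = R_total − R_other = 0.0632 K/W
k = L/(R·A) = 0.145/(0.0632×36.8)

k ≈ 0.0623 W/(m·K)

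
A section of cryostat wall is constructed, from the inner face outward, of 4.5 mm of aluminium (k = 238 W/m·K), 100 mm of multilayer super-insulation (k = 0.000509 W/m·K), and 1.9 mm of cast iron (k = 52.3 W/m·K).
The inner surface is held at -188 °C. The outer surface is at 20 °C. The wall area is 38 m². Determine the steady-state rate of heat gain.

Q ≈ 40.2 W

Series thermal resistances:
R_aluminium = L/(kA) = 0.0045/(238×38) = 4.976×10^-7 K/W
R_multilayer super-insulation = L/(kA) = 0.1/(0.000509×38) = 5.17 K/W
R_cast iron = L/(kA) = 0.0019/(52.3×38) = 9.56×10^-7 K/W
R_total = 5.17 K/W
Q = ΔT / R_total = 208 / 5.17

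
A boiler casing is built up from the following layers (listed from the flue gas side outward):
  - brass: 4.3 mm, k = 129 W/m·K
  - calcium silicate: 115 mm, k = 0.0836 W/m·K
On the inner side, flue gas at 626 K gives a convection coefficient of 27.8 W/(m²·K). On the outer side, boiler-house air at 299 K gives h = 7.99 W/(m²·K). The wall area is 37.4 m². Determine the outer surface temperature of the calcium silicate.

Series thermal resistances:
R_inner film = 1/(h_i·A) = 1/(27.8×37.4) = 9.618×10^-4 K/W
R_brass = L/(kA) = 0.0043/(129×37.4) = 8.913×10^-7 K/W
R_calcium silicate = L/(kA) = 0.115/(0.0836×37.4) = 0.03678 K/W
R_outer film = 1/(h_o·A) = 1/(7.99×37.4) = 0.003346 K/W
R_total = 0.04109 K/W;  Q = ΔT/R_total = 327/0.04109 = 7958 W
T_interface = T_inner − Q·ΣR(inner→interface) = 626 − 7960×0.03774

T ≈ 326 K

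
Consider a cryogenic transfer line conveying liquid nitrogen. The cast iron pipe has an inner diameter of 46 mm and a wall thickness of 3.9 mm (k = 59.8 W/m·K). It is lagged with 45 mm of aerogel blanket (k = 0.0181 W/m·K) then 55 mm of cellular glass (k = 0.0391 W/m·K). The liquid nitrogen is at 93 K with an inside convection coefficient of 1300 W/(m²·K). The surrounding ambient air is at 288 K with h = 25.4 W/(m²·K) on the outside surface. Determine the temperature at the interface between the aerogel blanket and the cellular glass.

Cylindrical conduction, so R = ln(r₂/r₁)/(2πkL) per layer, in series:
R_inner film = 1/(h_i·2πr₁L) = 1/(1300×2π×0.023×1) = 0.005323 K/W
R_cast iron pipe wall = ln(26.9/23)/(2π×59.8×1) = 4.169×10^-4 K/W
R_aerogel blanket = ln(71.9/26.9)/(2π×0.0181×1) = 8.645 K/W
R_cellular glass = ln(126.9/71.9)/(2π×0.0391×1) = 2.313 K/W
R_outer film = 1/(h_o·2πr_oL) = 1/(25.4×2π×0.1269×1) = 0.04938 K/W
R_total = 11.01 K/W
Q = ΔT/R_total = 195/11.01
Q = 17.7 W/m
T_interface = T_inner + Q·ΣR(inner→interface) = 93 + 17.7×8.651

T ≈ 246 K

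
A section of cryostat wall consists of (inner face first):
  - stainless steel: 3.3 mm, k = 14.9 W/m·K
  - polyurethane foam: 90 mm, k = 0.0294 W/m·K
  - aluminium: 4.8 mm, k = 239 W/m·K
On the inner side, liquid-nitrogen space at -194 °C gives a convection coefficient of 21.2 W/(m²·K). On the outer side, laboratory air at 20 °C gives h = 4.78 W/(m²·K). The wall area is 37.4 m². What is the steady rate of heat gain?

Using the resistance-network approach (series):
R_inner film = 1/(h_i·A) = 1/(21.2×37.4) = 0.001261 K/W
R_stainless steel = L/(kA) = 0.0033/(14.9×37.4) = 5.922×10^-6 K/W
R_polyurethane foam = L/(kA) = 0.09/(0.0294×37.4) = 0.08185 K/W
R_aluminium = L/(kA) = 0.0048/(239×37.4) = 5.37×10^-7 K/W
R_outer film = 1/(h_o·A) = 1/(4.78×37.4) = 0.005594 K/W
R_total = 0.08871 K/W
Q = ΔT / R_total = 214 / 0.08871

Q ≈ 2410 W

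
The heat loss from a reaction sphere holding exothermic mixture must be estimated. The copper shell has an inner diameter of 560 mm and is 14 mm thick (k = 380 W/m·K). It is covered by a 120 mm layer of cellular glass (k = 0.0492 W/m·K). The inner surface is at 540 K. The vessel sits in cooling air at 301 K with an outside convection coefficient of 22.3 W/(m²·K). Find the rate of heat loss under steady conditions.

Q ≈ 148 W

Each spherical layer contributes R = (1/r_i − 1/r_o)/(4πk):
R_copper shell = (1/0.28 − 1/0.294)/(4π×380) = 3.561×10^-5 K/W
R_cellular glass = (1/0.294 − 1/0.414)/(4π×0.0492) = 1.595 K/W
R_outer film = 1/(h·4πr_o²) = 1/(22.3×4π×0.414²) = 0.02082 K/W
R_total = 1.615 K/W
Q = ΔT/R_total = 239/1.615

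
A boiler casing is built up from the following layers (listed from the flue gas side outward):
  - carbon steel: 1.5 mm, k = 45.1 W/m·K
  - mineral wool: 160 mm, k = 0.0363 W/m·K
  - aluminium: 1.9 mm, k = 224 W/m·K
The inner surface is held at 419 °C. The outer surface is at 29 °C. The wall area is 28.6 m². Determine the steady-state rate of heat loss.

Q ≈ 2530 W

Thermal resistances in series:
R_carbon steel = L/(kA) = 0.0015/(45.1×28.6) = 1.163×10^-6 K/W
R_mineral wool = L/(kA) = 0.16/(0.0363×28.6) = 0.1541 K/W
R_aluminium = L/(kA) = 0.0019/(224×28.6) = 2.966×10^-7 K/W
R_total = 0.1541 K/W
Q = ΔT / R_total = 390 / 0.1541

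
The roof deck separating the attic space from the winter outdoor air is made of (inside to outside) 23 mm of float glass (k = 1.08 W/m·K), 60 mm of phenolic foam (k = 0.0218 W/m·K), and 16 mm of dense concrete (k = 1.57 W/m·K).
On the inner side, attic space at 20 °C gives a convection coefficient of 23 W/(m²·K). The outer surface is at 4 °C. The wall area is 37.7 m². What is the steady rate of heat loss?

Q ≈ 213 W

Series thermal resistances:
R_inner film = 1/(h_i·A) = 1/(23×37.7) = 0.001153 K/W
R_float glass = L/(kA) = 0.023/(1.08×37.7) = 5.649×10^-4 K/W
R_phenolic foam = L/(kA) = 0.06/(0.0218×37.7) = 0.07301 K/W
R_dense concrete = L/(kA) = 0.016/(1.57×37.7) = 2.703×10^-4 K/W
R_total = 0.07499 K/W
Q = ΔT / R_total = 16 / 0.07499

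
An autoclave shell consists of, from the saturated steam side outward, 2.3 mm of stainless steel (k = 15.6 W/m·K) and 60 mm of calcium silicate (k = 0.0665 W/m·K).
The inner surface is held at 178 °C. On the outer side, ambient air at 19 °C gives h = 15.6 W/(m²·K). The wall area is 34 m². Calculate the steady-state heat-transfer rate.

Model the wall as resistances in series:
R_stainless steel = L/(kA) = 0.0023/(15.6×34) = 4.336×10^-6 K/W
R_calcium silicate = L/(kA) = 0.06/(0.0665×34) = 0.02654 K/W
R_outer film = 1/(h_o·A) = 1/(15.6×34) = 0.001885 K/W
R_total = 0.02843 K/W
Q = ΔT / R_total = 159 / 0.02843

Q ≈ 5590 W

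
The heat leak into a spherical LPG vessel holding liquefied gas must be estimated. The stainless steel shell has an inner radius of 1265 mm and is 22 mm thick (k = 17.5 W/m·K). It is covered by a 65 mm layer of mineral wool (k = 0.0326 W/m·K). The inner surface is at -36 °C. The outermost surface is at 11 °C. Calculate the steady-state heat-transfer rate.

Q ≈ 515 W

Spherical conduction: R = (1/r_in − 1/r_out)/(4πk) per layer; series-sum.
R_stainless steel shell = (1/1.265 − 1/1.287)/(4π×17.5) = 6.145×10^-5 K/W
R_mineral wool = (1/1.287 − 1/1.352)/(4π×0.0326) = 0.09119 K/W
R_total = 0.09125 K/W
Q = ΔT/R_total = 47/0.09125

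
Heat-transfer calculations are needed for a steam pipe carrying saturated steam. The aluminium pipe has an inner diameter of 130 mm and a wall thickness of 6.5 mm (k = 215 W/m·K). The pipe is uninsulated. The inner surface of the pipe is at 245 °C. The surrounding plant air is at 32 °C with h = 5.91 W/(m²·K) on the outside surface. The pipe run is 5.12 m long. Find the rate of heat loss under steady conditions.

Per-layer cylindrical resistances, series-summed:
R_aluminium pipe wall = ln(71.5/65)/(2π×215×5.12) = 1.378×10^-5 K/W
R_outer film = 1/(h_o·2πr_oL) = 1/(5.91×2π×0.0715×5.12) = 0.07356 K/W
R_total = 0.07358 K/W
Q = ΔT/R_total = 213/0.07358

Q ≈ 2890 W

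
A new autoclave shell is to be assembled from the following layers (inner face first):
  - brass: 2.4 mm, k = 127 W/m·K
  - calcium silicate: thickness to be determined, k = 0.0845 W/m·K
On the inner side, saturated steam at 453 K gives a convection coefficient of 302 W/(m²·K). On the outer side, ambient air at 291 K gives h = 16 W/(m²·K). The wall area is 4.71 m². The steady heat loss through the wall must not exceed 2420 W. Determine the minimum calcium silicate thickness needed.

Series thermal resistances:
R_inner film = 1/(h_i·A) = 1/(302×4.71) = 7.03×10^-4 K/W
R_brass = L/(kA) = 0.0024/(127×4.71) = 4.012×10^-6 K/W
R_outer film = 1/(h_o·A) = 1/(16×4.71) = 0.01327 K/W
Sum of the known resistances R_other = 0.01398 K/W
Required total resistance R_tot = ΔT/Q_allow = 162/2420 = 0.06694 K/W
R_calcium silicate = R_tot − R_other = 0.05297 K/W
L = R·k·A = 0.05297×0.0845×4.71

L ≈ 21.1 mm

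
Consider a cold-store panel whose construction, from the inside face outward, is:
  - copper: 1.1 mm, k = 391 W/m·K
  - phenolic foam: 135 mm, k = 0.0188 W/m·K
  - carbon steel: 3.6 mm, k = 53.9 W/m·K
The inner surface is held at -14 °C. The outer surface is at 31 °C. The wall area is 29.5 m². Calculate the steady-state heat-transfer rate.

Model the wall as resistances in series:
R_copper = L/(kA) = 0.0011/(391×29.5) = 9.537×10^-8 K/W
R_phenolic foam = L/(kA) = 0.135/(0.0188×29.5) = 0.2434 K/W
R_carbon steel = L/(kA) = 0.0036/(53.9×29.5) = 2.264×10^-6 K/W
R_total = 0.2434 K/W
Q = ΔT / R_total = 45 / 0.2434

Q ≈ 185 W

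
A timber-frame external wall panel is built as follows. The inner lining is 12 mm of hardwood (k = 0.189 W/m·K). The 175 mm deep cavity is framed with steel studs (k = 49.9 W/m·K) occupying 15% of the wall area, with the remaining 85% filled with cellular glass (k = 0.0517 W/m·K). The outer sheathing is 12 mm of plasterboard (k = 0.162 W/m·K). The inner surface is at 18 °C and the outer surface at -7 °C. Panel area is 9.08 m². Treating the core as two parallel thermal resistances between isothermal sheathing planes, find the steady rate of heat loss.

Sheathing layers in series; stud and cavity paths in parallel between them.
R_inner = 0.012/(0.189×9.08) = 0.006993 K/W
R_stud  = 0.175/(49.9×0.15×9.08) = 0.002575 K/W
R_cav   = 0.175/(0.0517×0.85×9.08) = 0.4386 K/W
1/R_core = 1/R_stud + 1/R_cav → R_core = 0.00256 K/W
R_outer = 0.012/(0.162×9.08) = 0.008158 K/W
R_total = 0.01771 K/W
Q = ΔT/R_total = 25/0.01771

Q ≈ 1410 W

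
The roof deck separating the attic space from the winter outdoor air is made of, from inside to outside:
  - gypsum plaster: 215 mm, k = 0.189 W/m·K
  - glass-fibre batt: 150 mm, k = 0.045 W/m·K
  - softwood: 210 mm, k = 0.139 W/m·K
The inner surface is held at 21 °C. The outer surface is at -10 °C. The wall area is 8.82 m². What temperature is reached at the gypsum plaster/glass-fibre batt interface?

T ≈ 15.1 °C

Using the resistance-network approach (series):
R_gypsum plaster = L/(kA) = 0.215/(0.189×8.82) = 0.129 K/W
R_glass-fibre batt = L/(kA) = 0.15/(0.045×8.82) = 0.3779 K/W
R_softwood = L/(kA) = 0.21/(0.139×8.82) = 0.1713 K/W
R_total = 0.6782 K/W;  Q = ΔT/R_total = 31/0.6782 = 45.71 W
T_interface = T_inner − Q·ΣR(inner→interface) = 21 − 45.7×0.129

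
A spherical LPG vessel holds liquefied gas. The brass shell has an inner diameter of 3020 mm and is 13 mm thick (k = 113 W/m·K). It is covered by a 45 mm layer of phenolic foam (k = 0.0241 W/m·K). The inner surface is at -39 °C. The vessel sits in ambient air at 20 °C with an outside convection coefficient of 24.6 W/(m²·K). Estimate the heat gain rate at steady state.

Q ≈ 929 W

For a spherical shell R = (1/r₁ − 1/r₂)/(4πk); film R = 1/(h·4πr²). In series:
R_brass shell = (1/1.51 − 1/1.523)/(4π×113) = 3.981×10^-6 K/W
R_phenolic foam = (1/1.523 − 1/1.568)/(4π×0.0241) = 0.06222 K/W
R_outer film = 1/(h·4πr_o²) = 1/(24.6×4π×1.568²) = 0.001316 K/W
R_total = 0.06354 K/W
Q = ΔT/R_total = 59/0.06354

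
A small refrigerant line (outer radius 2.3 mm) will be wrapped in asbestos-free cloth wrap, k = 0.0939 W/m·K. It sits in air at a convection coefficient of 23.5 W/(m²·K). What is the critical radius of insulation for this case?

For a cylinder r_cr = k/h = 0.0939/23.5
r_cr = 4 mm; since the bare radius (2.3 mm) is below r_cr, adding a thin layer of insulation will *increase* heat loss.

r_cr ≈ 4 mm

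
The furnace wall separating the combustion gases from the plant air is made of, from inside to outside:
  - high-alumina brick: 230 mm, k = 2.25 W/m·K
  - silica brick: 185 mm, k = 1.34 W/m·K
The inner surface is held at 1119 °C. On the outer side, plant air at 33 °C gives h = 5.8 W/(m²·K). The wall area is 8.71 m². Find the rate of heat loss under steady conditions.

Series thermal resistances:
R_high-alumina brick = L/(kA) = 0.23/(2.25×8.71) = 0.01174 K/W
R_silica brick = L/(kA) = 0.185/(1.34×8.71) = 0.01585 K/W
R_outer film = 1/(h_o·A) = 1/(5.8×8.71) = 0.01979 K/W
R_total = 0.04738 K/W
Q = ΔT / R_total = 1086 / 0.04738

Q ≈ 22900 W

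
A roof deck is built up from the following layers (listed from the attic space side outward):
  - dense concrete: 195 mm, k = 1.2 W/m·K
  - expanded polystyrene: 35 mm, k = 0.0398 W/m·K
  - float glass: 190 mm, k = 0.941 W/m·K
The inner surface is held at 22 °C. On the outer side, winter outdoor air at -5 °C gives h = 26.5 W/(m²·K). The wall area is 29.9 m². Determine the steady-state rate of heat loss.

Series thermal resistances:
R_dense concrete = L/(kA) = 0.195/(1.2×29.9) = 0.005435 K/W
R_expanded polystyrene = L/(kA) = 0.035/(0.0398×29.9) = 0.02941 K/W
R_float glass = L/(kA) = 0.19/(0.941×29.9) = 0.006753 K/W
R_outer film = 1/(h_o·A) = 1/(26.5×29.9) = 0.001262 K/W
R_total = 0.04286 K/W
Q = ΔT / R_total = 27 / 0.04286

Q ≈ 630 W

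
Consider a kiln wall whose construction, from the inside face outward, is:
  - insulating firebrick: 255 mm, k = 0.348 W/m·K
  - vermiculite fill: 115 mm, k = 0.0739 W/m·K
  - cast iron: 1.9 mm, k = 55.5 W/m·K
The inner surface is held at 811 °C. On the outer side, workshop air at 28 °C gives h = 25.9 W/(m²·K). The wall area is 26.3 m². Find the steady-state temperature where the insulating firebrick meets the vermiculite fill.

T ≈ 564 °C

Model the wall as resistances in series:
R_insulating firebrick = L/(kA) = 0.255/(0.348×26.3) = 0.02786 K/W
R_vermiculite fill = L/(kA) = 0.115/(0.0739×26.3) = 0.05917 K/W
R_cast iron = L/(kA) = 0.0019/(55.5×26.3) = 1.302×10^-6 K/W
R_outer film = 1/(h_o·A) = 1/(25.9×26.3) = 0.001468 K/W
R_total = 0.0885 K/W;  Q = ΔT/R_total = 783/0.0885 = 8847 W
T_interface = T_inner − Q·ΣR(inner→interface) = 811 − 8850×0.02786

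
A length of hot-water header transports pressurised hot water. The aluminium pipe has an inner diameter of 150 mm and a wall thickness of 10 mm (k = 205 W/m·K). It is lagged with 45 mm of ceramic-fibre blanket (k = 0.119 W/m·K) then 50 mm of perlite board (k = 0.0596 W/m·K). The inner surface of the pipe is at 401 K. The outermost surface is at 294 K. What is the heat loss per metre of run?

q′ ≈ 74.4 W/m

Radial resistances (cylindrical: R_cond = ln(r_o/r_i)/(2πkL), R_conv = 1/(h·2πrL)):
R_aluminium pipe wall = ln(85/75)/(2π×205×1) = 9.717×10^-5 K/W
R_ceramic-fibre blanket = ln(130/85)/(2π×0.119×1) = 0.5683 K/W
R_perlite board = ln(180/130)/(2π×0.0596×1) = 0.869 K/W
R_total = 1.437 K/W
Q = ΔT/R_total = 107/1.437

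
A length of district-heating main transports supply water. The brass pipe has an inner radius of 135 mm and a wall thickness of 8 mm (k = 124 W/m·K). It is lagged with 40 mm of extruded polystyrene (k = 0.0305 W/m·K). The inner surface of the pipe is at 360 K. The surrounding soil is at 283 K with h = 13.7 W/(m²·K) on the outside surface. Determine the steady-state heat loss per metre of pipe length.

Per-layer cylindrical resistances, series-summed:
R_brass pipe wall = ln(143/135)/(2π×124×1) = 7.389×10^-5 K/W
R_extruded polystyrene = ln(183/143)/(2π×0.0305×1) = 1.287 K/W
R_outer film = 1/(h_o·2πr_oL) = 1/(13.7×2π×0.183×1) = 0.06348 K/W
R_total = 1.351 K/W
Q = ΔT/R_total = 77/1.351

q′ ≈ 57 W/m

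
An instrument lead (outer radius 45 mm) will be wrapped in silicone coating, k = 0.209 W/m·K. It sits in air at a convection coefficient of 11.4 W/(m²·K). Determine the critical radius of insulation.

For a cylinder r_cr = k/h = 0.209/11.4
r_cr = 18.3 mm; since the bare radius (45 mm) is above r_cr, any added insulation will reduce heat loss.

r_cr ≈ 18.3 mm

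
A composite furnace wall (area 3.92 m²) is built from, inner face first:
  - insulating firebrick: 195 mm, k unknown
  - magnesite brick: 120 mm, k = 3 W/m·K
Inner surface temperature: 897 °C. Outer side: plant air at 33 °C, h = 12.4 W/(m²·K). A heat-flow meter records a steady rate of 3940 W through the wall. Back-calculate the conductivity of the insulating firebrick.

Using the resistance-network approach (series):
R_magnesite brick = L/(kA) = 0.12/(3×3.92) = 0.0102 K/W
R_outer film = 1/(h_o·A) = 1/(12.4×3.92) = 0.02057 K/W
Sum of known resistances R_other = 0.03078 K/W
Total R = ΔT/Q = 864/3940 = 0.2193 K/W
R_insulating firebrick = R_total − R_other = 0.1885 K/W
k = L/(R·A) = 0.195/(0.1885×3.92)

k ≈ 0.264 W/(m·K)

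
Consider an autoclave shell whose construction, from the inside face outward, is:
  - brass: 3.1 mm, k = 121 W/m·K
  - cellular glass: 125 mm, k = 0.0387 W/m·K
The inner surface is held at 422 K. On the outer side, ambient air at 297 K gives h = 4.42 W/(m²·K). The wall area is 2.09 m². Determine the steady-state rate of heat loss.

Q ≈ 75.6 W

Model the wall as resistances in series:
R_brass = L/(kA) = 0.0031/(121×2.09) = 1.226×10^-5 K/W
R_cellular glass = L/(kA) = 0.125/(0.0387×2.09) = 1.545 K/W
R_outer film = 1/(h_o·A) = 1/(4.42×2.09) = 0.1083 K/W
R_total = 1.654 K/W
Q = ΔT / R_total = 125 / 1.654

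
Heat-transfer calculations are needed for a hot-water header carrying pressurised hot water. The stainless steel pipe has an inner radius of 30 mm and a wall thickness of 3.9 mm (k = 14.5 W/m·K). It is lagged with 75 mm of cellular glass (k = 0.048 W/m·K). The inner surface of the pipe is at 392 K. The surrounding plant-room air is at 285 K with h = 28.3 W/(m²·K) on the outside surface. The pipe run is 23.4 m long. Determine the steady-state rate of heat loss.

Q ≈ 638 W

Treating each annulus and film as a series resistance:
R_stainless steel pipe wall = ln(33.9/30)/(2π×14.5×23.4) = 5.733×10^-5 K/W
R_cellular glass = ln(108.9/33.9)/(2π×0.048×23.4) = 0.1654 K/W
R_outer film = 1/(h_o·2πr_oL) = 1/(28.3×2π×0.1089×23.4) = 0.002207 K/W
R_total = 0.1676 K/W
Q = ΔT/R_total = 107/0.1676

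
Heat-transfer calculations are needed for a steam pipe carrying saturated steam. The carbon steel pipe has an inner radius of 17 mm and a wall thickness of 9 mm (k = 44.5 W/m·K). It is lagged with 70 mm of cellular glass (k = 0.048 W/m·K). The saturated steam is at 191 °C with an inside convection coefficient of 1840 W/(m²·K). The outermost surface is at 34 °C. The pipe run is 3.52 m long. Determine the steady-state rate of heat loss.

Q ≈ 127 W

Per-layer cylindrical resistances, series-summed:
R_inner film = 1/(h_i·2πr₁L) = 1/(1840×2π×0.017×3.52) = 0.001445 K/W
R_carbon steel pipe wall = ln(26/17)/(2π×44.5×3.52) = 4.317×10^-4 K/W
R_cellular glass = ln(96/26)/(2π×0.048×3.52) = 1.23 K/W
R_total = 1.232 K/W
Q = ΔT/R_total = 157/1.232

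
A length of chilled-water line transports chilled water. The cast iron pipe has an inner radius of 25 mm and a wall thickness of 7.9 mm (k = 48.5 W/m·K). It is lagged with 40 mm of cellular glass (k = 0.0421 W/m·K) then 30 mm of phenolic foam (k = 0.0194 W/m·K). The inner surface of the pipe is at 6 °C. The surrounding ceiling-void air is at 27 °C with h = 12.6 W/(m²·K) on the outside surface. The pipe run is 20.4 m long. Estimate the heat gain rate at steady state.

Cylindrical conduction, so R = ln(r₂/r₁)/(2πkL) per layer, in series:
R_cast iron pipe wall = ln(32.9/25)/(2π×48.5×20.4) = 4.417×10^-5 K/W
R_cellular glass = ln(72.9/32.9)/(2π×0.0421×20.4) = 0.1474 K/W
R_phenolic foam = ln(102.9/72.9)/(2π×0.0194×20.4) = 0.1386 K/W
R_outer film = 1/(h_o·2πr_oL) = 1/(12.6×2π×0.1029×20.4) = 0.006017 K/W
R_total = 0.2921 K/W
Q = ΔT/R_total = 21/0.2921

Q ≈ 71.9 W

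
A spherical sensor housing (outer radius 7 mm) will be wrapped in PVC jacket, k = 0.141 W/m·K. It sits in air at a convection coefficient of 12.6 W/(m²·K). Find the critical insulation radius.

r_cr ≈ 22.4 mm

For a sphere r_cr = 2k/h = 2×0.141/12.6
r_cr = 22.4 mm; since the bare radius (7 mm) is below r_cr, adding a thin layer of insulation will *increase* heat loss.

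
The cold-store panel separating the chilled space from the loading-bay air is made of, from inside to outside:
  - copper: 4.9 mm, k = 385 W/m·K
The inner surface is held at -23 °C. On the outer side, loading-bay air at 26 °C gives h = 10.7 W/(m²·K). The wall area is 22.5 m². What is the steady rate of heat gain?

Q ≈ 11800 W

Using the resistance-network approach (series):
R_copper = L/(kA) = 0.0049/(385×22.5) = 5.657×10^-7 K/W
R_outer film = 1/(h_o·A) = 1/(10.7×22.5) = 0.004154 K/W
R_total = 0.004154 K/W
Q = ΔT / R_total = 49 / 0.004154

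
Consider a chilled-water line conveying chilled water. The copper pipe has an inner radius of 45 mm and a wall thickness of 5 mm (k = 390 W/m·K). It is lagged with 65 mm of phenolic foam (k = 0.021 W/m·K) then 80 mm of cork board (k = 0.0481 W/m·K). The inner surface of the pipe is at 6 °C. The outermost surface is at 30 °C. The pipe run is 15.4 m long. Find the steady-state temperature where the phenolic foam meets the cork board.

Cylindrical conduction, so R = ln(r₂/r₁)/(2πkL) per layer, in series:
R_copper pipe wall = ln(50/45)/(2π×390×15.4) = 2.792×10^-6 K/W
R_phenolic foam = ln(115/50)/(2π×0.021×15.4) = 0.4099 K/W
R_cork board = ln(195/115)/(2π×0.0481×15.4) = 0.1135 K/W
R_total = 0.5234 K/W
Q = ΔT/R_total = 24/0.5234
Q = 45.9 W
T_interface = T_inner + Q·ΣR(inner→interface) = 6 + 45.9×0.4099

T ≈ 24.8 °C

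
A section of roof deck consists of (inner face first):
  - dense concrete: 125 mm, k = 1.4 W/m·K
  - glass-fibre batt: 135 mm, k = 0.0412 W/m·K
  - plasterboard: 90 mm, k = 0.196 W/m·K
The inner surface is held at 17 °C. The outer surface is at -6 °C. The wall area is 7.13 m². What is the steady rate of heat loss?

Q ≈ 42.9 W

Using the resistance-network approach (series):
R_dense concrete = L/(kA) = 0.125/(1.4×7.13) = 0.01252 K/W
R_glass-fibre batt = L/(kA) = 0.135/(0.0412×7.13) = 0.4596 K/W
R_plasterboard = L/(kA) = 0.09/(0.196×7.13) = 0.0644 K/W
R_total = 0.5365 K/W
Q = ΔT / R_total = 23 / 0.5365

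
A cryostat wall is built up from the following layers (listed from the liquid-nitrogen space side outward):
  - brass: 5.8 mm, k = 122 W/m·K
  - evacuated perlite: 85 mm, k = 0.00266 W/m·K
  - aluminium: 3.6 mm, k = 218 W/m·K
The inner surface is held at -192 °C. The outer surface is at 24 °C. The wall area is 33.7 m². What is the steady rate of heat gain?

Q ≈ 228 W

Thermal resistances in series:
R_brass = L/(kA) = 0.0058/(122×33.7) = 1.411×10^-6 K/W
R_evacuated perlite = L/(kA) = 0.085/(0.00266×33.7) = 0.9482 K/W
R_aluminium = L/(kA) = 0.0036/(218×33.7) = 4.9×10^-7 K/W
R_total = 0.9482 K/W
Q = ΔT / R_total = 216 / 0.9482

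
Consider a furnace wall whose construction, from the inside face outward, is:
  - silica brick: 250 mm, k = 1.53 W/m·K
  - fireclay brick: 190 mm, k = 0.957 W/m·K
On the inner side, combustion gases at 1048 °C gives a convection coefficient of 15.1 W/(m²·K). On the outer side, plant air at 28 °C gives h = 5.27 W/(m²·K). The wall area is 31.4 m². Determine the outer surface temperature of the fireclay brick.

T ≈ 341 °C

Thermal resistances in series:
R_inner film = 1/(h_i·A) = 1/(15.1×31.4) = 0.002109 K/W
R_silica brick = L/(kA) = 0.25/(1.53×31.4) = 0.005204 K/W
R_fireclay brick = L/(kA) = 0.19/(0.957×31.4) = 0.006323 K/W
R_outer film = 1/(h_o·A) = 1/(5.27×31.4) = 0.006043 K/W
R_total = 0.01968 K/W;  Q = ΔT/R_total = 1020/0.01968 = 51830 W
T_interface = T_inner − Q·ΣR(inner→interface) = 1048 − 51800×0.01364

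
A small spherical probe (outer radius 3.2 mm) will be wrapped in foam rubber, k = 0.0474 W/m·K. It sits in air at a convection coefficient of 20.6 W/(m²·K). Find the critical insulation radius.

r_cr ≈ 4.6 mm

For a sphere r_cr = 2k/h = 2×0.0474/20.6
r_cr = 4.6 mm; since the bare radius (3.2 mm) is below r_cr, adding a thin layer of insulation will *increase* heat loss.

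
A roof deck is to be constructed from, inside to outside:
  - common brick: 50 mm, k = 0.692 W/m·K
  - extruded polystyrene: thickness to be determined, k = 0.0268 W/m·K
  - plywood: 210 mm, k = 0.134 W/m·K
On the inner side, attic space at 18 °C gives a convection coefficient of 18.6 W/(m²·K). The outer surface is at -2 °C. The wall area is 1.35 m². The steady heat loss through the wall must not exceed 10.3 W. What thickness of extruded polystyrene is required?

Series thermal resistances:
R_inner film = 1/(h_i·A) = 1/(18.6×1.35) = 0.03982 K/W
R_common brick = L/(kA) = 0.05/(0.692×1.35) = 0.05352 K/W
R_plywood = L/(kA) = 0.21/(0.134×1.35) = 1.161 K/W
Sum of the known resistances R_other = 1.254 K/W
Required total resistance R_tot = ΔT/Q_allow = 20/10.3 = 1.942 K/W
R_extruded polystyrene = R_tot − R_other = 0.6875 K/W
L = R·k·A = 0.6875×0.0268×1.35

L ≈ 24.9 mm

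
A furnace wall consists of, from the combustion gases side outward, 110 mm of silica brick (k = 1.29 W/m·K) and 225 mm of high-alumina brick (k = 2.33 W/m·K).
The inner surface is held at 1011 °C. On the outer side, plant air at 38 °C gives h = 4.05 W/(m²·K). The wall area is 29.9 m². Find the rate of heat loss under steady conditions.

Q ≈ 67900 W

Thermal resistances in series:
R_silica brick = L/(kA) = 0.11/(1.29×29.9) = 0.002852 K/W
R_high-alumina brick = L/(kA) = 0.225/(2.33×29.9) = 0.00323 K/W
R_outer film = 1/(h_o·A) = 1/(4.05×29.9) = 0.008258 K/W
R_total = 0.01434 K/W
Q = ΔT / R_total = 973 / 0.01434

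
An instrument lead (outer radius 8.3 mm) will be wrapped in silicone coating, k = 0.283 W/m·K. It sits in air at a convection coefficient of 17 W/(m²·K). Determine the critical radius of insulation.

r_cr ≈ 16.6 mm

For a cylinder r_cr = k/h = 0.283/17
r_cr = 16.6 mm; since the bare radius (8.3 mm) is below r_cr, adding a thin layer of insulation will *increase* heat loss.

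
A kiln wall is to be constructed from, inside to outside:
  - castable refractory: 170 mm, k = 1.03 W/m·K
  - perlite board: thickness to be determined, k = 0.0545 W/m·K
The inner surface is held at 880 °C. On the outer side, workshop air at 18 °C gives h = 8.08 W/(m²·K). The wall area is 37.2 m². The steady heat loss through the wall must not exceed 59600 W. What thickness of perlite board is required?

L ≈ 13.6 mm

Model the wall as resistances in series:
R_castable refractory = L/(kA) = 0.17/(1.03×37.2) = 0.004437 K/W
R_outer film = 1/(h_o·A) = 1/(8.08×37.2) = 0.003327 K/W
Sum of the known resistances R_other = 0.007764 K/W
Required total resistance R_tot = ΔT/Q_allow = 862/59600 = 0.01446 K/W
R_perlite board = R_tot − R_other = 0.006699 K/W
L = R·k·A = 0.006699×0.0545×37.2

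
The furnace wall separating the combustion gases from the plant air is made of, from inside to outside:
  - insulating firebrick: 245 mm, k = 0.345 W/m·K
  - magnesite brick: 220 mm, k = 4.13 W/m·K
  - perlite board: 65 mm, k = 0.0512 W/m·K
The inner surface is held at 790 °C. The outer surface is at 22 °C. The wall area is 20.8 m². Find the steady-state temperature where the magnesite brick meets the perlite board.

Thermal resistances in series:
R_insulating firebrick = L/(kA) = 0.245/(0.345×20.8) = 0.03414 K/W
R_magnesite brick = L/(kA) = 0.22/(4.13×20.8) = 0.002561 K/W
R_perlite board = L/(kA) = 0.065/(0.0512×20.8) = 0.06104 K/W
R_total = 0.09774 K/W;  Q = ΔT/R_total = 768/0.09774 = 7858 W
T_interface = T_inner − Q·ΣR(inner→interface) = 790 − 7860×0.0367

T ≈ 502 °C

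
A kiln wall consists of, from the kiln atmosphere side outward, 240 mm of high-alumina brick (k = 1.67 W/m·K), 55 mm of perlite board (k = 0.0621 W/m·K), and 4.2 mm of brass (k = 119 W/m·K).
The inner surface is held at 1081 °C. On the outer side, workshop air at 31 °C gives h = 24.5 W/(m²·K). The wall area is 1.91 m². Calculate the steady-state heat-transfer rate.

Using the resistance-network approach (series):
R_high-alumina brick = L/(kA) = 0.24/(1.67×1.91) = 0.07524 K/W
R_perlite board = L/(kA) = 0.055/(0.0621×1.91) = 0.4637 K/W
R_brass = L/(kA) = 0.0042/(119×1.91) = 1.848×10^-5 K/W
R_outer film = 1/(h_o·A) = 1/(24.5×1.91) = 0.02137 K/W
R_total = 0.5603 K/W
Q = ΔT / R_total = 1050 / 0.5603

Q ≈ 1870 W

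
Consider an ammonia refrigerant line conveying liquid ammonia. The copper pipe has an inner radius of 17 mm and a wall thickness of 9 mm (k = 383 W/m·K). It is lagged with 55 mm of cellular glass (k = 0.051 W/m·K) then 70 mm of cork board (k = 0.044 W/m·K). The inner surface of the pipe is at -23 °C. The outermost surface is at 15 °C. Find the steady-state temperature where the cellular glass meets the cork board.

Treating each annulus and film as a series resistance:
R_copper pipe wall = ln(26/17)/(2π×383×1) = 1.766×10^-4 K/W
R_cellular glass = ln(81/26)/(2π×0.051×1) = 3.546 K/W
R_cork board = ln(151/81)/(2π×0.044×1) = 2.253 K/W
R_total = 5.799 K/W
Q = ΔT/R_total = 38/5.799
Q = 6.55 W/m
T_interface = T_inner + Q·ΣR(inner→interface) = -23 + 6.55×3.546

T ≈ 0.238 °C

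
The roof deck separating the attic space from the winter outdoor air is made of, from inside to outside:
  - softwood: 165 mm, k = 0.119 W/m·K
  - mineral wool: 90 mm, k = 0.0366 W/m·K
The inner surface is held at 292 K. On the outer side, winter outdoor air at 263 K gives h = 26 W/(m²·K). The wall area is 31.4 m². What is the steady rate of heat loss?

Treating each layer as a thermal resistance in series:
R_softwood = L/(kA) = 0.165/(0.119×31.4) = 0.04416 K/W
R_mineral wool = L/(kA) = 0.09/(0.0366×31.4) = 0.07831 K/W
R_outer film = 1/(h_o·A) = 1/(26×31.4) = 0.001225 K/W
R_total = 0.1237 K/W
Q = ΔT / R_total = 29 / 0.1237

Q ≈ 234 W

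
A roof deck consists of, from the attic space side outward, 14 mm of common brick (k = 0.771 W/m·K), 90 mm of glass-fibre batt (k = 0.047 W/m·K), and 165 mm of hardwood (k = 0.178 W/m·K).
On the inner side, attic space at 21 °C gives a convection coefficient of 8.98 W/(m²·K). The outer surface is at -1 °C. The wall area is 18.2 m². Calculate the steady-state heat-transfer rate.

Q ≈ 135 W

Model the wall as resistances in series:
R_inner film = 1/(h_i·A) = 1/(8.98×18.2) = 0.006119 K/W
R_common brick = L/(kA) = 0.014/(0.771×18.2) = 9.977×10^-4 K/W
R_glass-fibre batt = L/(kA) = 0.09/(0.047×18.2) = 0.1052 K/W
R_hardwood = L/(kA) = 0.165/(0.178×18.2) = 0.05093 K/W
R_total = 0.1633 K/W
Q = ΔT / R_total = 22 / 0.1633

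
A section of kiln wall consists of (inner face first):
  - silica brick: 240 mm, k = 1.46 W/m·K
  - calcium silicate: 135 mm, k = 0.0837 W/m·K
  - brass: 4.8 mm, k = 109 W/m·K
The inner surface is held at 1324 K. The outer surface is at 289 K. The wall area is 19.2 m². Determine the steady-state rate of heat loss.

Using the resistance-network approach (series):
R_silica brick = L/(kA) = 0.24/(1.46×19.2) = 0.008562 K/W
R_calcium silicate = L/(kA) = 0.135/(0.0837×19.2) = 0.08401 K/W
R_brass = L/(kA) = 0.0048/(109×19.2) = 2.294×10^-6 K/W
R_total = 0.09257 K/W
Q = ΔT / R_total = 1035 / 0.09257

Q ≈ 11200 W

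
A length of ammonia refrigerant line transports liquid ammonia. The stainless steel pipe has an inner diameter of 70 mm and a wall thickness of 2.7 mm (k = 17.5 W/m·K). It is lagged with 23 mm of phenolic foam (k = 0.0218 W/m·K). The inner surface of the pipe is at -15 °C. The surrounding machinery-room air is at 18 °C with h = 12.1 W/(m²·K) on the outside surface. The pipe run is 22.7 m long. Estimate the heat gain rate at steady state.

For a radial system each layer contributes R = ln(r_out/r_in)/(2πkL); films add R = 1/(hA).
R_stainless steel pipe wall = ln(37.7/35)/(2π×17.5×22.7) = 2.977×10^-5 K/W
R_phenolic foam = ln(60.7/37.7)/(2π×0.0218×22.7) = 0.1532 K/W
R_outer film = 1/(h_o·2πr_oL) = 1/(12.1×2π×0.0607×22.7) = 0.009546 K/W
R_total = 0.1628 K/W
Q = ΔT/R_total = 33/0.1628

Q ≈ 203 W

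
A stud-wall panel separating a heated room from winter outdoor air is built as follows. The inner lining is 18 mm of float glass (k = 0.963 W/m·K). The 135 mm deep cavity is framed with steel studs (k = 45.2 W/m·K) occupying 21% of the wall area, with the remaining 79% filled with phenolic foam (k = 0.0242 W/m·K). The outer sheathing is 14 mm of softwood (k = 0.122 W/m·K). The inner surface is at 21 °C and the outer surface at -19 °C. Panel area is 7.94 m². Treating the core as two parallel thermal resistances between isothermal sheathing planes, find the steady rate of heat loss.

Sheathing layers in series; stud and cavity paths in parallel between them.
R_inner = 0.018/(0.963×7.94) = 0.002354 K/W
R_stud  = 0.135/(45.2×0.21×7.94) = 0.001791 K/W
R_cav   = 0.135/(0.0242×0.79×7.94) = 0.8893 K/W
1/R_core = 1/R_stud + 1/R_cav → R_core = 0.001788 K/W
R_outer = 0.014/(0.122×7.94) = 0.01445 K/W
R_total = 0.01859 K/W
Q = ΔT/R_total = 40/0.01859

Q ≈ 2150 W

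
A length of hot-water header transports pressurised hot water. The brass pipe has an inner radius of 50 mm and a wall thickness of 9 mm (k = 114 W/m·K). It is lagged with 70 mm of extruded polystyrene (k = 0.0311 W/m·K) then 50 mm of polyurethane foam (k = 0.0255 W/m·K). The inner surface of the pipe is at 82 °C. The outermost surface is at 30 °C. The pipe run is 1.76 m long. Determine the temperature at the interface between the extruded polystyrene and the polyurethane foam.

Per-layer cylindrical resistances, series-summed:
R_brass pipe wall = ln(59/50)/(2π×114×1.76) = 1.313×10^-4 K/W
R_extruded polystyrene = ln(129/59)/(2π×0.0311×1.76) = 2.275 K/W
R_polyurethane foam = ln(179/129)/(2π×0.0255×1.76) = 1.162 K/W
R_total = 3.436 K/W
Q = ΔT/R_total = 52/3.436
Q = 15.1 W
T_interface = T_inner − Q·ΣR(inner→interface) = 82 − 15.1×2.275

T ≈ 47.6 °C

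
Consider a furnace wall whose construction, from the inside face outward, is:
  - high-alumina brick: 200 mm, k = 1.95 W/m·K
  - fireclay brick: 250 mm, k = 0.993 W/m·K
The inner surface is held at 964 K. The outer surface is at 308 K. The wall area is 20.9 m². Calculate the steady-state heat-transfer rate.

Q ≈ 38700 W

Treating each layer as a thermal resistance in series:
R_high-alumina brick = L/(kA) = 0.2/(1.95×20.9) = 0.004907 K/W
R_fireclay brick = L/(kA) = 0.25/(0.993×20.9) = 0.01205 K/W
R_total = 0.01695 K/W
Q = ΔT / R_total = 656 / 0.01695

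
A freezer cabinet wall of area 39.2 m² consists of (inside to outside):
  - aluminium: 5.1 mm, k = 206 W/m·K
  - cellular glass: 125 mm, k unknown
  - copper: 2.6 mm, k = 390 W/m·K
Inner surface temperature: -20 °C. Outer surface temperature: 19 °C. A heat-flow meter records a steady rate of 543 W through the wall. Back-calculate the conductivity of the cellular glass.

Using the resistance-network approach (series):
R_aluminium = L/(kA) = 0.0051/(206×39.2) = 6.316×10^-7 K/W
R_copper = L/(kA) = 0.0026/(390×39.2) = 1.701×10^-7 K/W
Sum of known resistances R_other = 8.016×10^-7 K/W
Total R = ΔT/Q = 39/543 = 0.07182 K/W
R_cellular glass = R_total − R_other = 0.07182 K/W
k = L/(R·A) = 0.125/(0.07182×39.2)

k ≈ 0.0444 W/(m·K)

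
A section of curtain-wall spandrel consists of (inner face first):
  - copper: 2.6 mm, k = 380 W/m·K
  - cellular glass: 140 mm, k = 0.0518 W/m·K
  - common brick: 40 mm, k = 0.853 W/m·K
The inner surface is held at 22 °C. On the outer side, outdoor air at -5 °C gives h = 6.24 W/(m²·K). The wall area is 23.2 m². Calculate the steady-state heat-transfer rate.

Q ≈ 215 W

Treating each layer as a thermal resistance in series:
R_copper = L/(kA) = 0.0026/(380×23.2) = 2.949×10^-7 K/W
R_cellular glass = L/(kA) = 0.14/(0.0518×23.2) = 0.1165 K/W
R_common brick = L/(kA) = 0.04/(0.853×23.2) = 0.002021 K/W
R_outer film = 1/(h_o·A) = 1/(6.24×23.2) = 0.006908 K/W
R_total = 0.1254 K/W
Q = ΔT / R_total = 27 / 0.1254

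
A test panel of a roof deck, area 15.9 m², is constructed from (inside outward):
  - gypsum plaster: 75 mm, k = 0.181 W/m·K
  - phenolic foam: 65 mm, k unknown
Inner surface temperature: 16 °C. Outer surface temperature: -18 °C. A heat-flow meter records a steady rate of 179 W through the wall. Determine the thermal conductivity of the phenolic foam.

k ≈ 0.0249 W/(m·K)

Treating each layer as a thermal resistance in series:
R_gypsum plaster = L/(kA) = 0.075/(0.181×15.9) = 0.02606 K/W
Sum of known resistances R_other = 0.02606 K/W
Total R = ΔT/Q = 34/179 = 0.1899 K/W
R_phenolic foam = R_total − R_other = 0.1639 K/W
k = L/(R·A) = 0.065/(0.1639×15.9)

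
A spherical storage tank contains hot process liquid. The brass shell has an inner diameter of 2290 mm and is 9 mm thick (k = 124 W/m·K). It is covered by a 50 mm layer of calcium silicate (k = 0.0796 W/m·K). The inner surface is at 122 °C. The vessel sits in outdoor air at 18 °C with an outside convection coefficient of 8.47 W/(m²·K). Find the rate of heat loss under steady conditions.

Each spherical layer contributes R = (1/r_i − 1/r_o)/(4πk):
R_brass shell = (1/1.145 − 1/1.154)/(4π×124) = 4.371×10^-6 K/W
R_calcium silicate = (1/1.154 − 1/1.204)/(4π×0.0796) = 0.03598 K/W
R_outer film = 1/(h·4πr_o²) = 1/(8.47×4π×1.204²) = 0.006481 K/W
R_total = 0.04246 K/W
Q = ΔT/R_total = 104/0.04246

Q ≈ 2450 W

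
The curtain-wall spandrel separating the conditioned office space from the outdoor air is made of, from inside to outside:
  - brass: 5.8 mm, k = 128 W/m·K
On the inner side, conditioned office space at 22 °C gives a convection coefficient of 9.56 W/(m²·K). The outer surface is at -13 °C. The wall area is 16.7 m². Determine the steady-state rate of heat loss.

Q ≈ 5590 W

Treating each layer as a thermal resistance in series:
R_inner film = 1/(h_i·A) = 1/(9.56×16.7) = 0.006264 K/W
R_brass = L/(kA) = 0.0058/(128×16.7) = 2.713×10^-6 K/W
R_total = 0.006266 K/W
Q = ΔT / R_total = 35 / 0.006266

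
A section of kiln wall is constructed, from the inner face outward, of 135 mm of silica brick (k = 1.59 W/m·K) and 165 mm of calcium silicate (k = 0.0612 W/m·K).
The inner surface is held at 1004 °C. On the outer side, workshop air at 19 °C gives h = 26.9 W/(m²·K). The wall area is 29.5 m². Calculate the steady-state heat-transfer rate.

Model the wall as resistances in series:
R_silica brick = L/(kA) = 0.135/(1.59×29.5) = 0.002878 K/W
R_calcium silicate = L/(kA) = 0.165/(0.0612×29.5) = 0.09139 K/W
R_outer film = 1/(h_o·A) = 1/(26.9×29.5) = 0.00126 K/W
R_total = 0.09553 K/W
Q = ΔT / R_total = 985 / 0.09553

Q ≈ 10300 W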